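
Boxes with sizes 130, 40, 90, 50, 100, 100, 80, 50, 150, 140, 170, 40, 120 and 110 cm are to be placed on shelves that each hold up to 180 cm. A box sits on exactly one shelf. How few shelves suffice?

Total = 170 + 150 + 140 + 130 + 120 + 110 + 100 + 100 + 90 + 80 + 50 + 50 + 40 + 40 = 1370 cm.
Lower bound: ⌈1370/180⌉ = 8 shelves.
A packing using 9 shelves:
  shelf 1: 170 = 170
  shelf 2: 150 = 150
  shelf 3: 140 + 40 = 180
  shelf 4: 130 + 50 = 180
  shelf 5: 120 + 50 = 170
  shelf 6: 110 + 40 = 150
  shelf 7: 100 + 80 = 180
  shelf 8: 100 = 100
  shelf 9: 90 = 90
No arrangement into 8 shelves stays within capacity, so 9 is optimal.

9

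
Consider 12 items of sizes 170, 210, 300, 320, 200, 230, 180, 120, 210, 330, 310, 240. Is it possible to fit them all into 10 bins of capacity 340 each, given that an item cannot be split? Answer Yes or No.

No

Total = 2820; ⌈2820/340⌉ = 9.
10 items each exceed half the capacity and cannot share a bin, forcing at least 10 bins.
The bound of 10 does not rule out 10, but exhaustive search shows no assignment into 10 bins of capacity 340 exists — the minimum is 11.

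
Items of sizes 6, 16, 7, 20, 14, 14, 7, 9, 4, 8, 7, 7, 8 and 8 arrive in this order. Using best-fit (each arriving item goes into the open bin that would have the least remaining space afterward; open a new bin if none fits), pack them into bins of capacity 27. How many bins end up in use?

6

  6 → bin 1 (new)  [load 6/27]
  16 → bin 1  [load 22/27]
  7 → bin 2 (new)  [load 7/27]
  20 → bin 2  [load 27/27]
  14 → bin 3 (new)  [load 14/27]
  14 → bin 4 (new)  [load 14/27]
  7 → bin 3  [load 21/27]
  9 → bin 4  [load 23/27]
  4 → bin 4  [load 27/27]
  8 → bin 5 (new)  [load 8/27]
  7 → bin 5  [load 15/27]
  7 → bin 5  [load 22/27]
  8 → bin 6 (new)  [load 8/27]
  8 → bin 6  [load 16/27]
6 bins opened.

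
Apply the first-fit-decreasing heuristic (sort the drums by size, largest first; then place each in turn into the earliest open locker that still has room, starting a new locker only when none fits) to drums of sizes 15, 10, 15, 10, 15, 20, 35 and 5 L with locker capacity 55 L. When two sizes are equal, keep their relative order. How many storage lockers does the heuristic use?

Sorted descending: 35, 20, 15, 15, 15, 10, 10, 5.
  35 → locker 1 (new)  [load 35/55]
  20 → locker 1  [load 55/55]
  15 → locker 2 (new)  [load 15/55]
  15 → locker 2  [load 30/55]
  15 → locker 2  [load 45/55]
  10 → locker 2  [load 55/55]
  10 → locker 3 (new)  [load 10/55]
  5 → locker 3  [load 15/55]
3 storage lockers opened.

3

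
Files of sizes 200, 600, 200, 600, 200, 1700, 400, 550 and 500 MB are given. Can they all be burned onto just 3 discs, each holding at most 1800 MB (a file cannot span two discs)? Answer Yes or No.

Yes

A valid assignment using 3 discs:
  disc 1: 1700 = 1700
  disc 2: 600 + 600 + 550 = 1750
  disc 3: 500 + 400 + 200 + 200 + 200 = 1500
Every load is within 1800 MB, so 3 discs suffice.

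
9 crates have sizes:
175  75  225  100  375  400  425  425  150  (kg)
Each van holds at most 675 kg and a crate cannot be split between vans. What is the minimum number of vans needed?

4

Total = 425 + 425 + 400 + 375 + 225 + 175 + 150 + 100 + 75 = 2350 kg.
Lower bound: ⌈2350/675⌉ = 4 vans.
A packing using 4 vans:
  van 1: 425 + 225 = 650
  van 2: 425 + 175 + 75 = 675
  van 3: 400 + 150 + 100 = 650
  van 4: 375 = 375
This matches the lower bound, so 4 is optimal.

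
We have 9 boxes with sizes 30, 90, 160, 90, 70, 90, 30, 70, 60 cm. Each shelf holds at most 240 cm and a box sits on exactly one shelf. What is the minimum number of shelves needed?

3

Total = 160 + 90 + 90 + 90 + 70 + 70 + 60 + 30 + 30 = 690 cm.
Lower bound: ⌈690/240⌉ = 3 shelves.
A packing using 3 shelves:
  shelf 1: 160 + 70 = 230
  shelf 2: 90 + 90 + 60 = 240
  shelf 3: 90 + 70 + 30 + 30 = 220
This matches the lower bound, so 3 is optimal.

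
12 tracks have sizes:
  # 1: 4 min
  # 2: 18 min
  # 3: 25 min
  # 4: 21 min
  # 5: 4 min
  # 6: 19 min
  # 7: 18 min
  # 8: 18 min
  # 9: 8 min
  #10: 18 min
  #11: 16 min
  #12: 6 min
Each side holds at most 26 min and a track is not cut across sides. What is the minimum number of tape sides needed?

8

Total = 25 + 21 + 19 + 18 + 18 + 18 + 18 + 16 + 8 + 6 + 4 + 4 = 175 min.
Lower bound: ⌈175/26⌉ = 7 tape sides.
Also, 8 tracks each exceed 13 min, and no two of those can share a side, so at least 8 tape sides are needed.
A packing using 8 tape sides:
  side 1: 25 = 25
  side 2: 21 + 4 = 25
  side 3: 19 + 6 = 25
  side 4: 18 + 8 = 26
  side 5: 18 + 4 = 22
  side 6: 18 = 18
  side 7: 18 = 18
  side 8: 16 = 16
This matches the lower bound, so 8 is optimal.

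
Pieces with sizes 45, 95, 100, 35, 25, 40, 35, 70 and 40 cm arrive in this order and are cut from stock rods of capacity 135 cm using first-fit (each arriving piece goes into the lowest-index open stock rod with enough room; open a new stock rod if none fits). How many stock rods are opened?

4

  45 → stock rod 1 (new)  [load 45/135]
  95 → stock rod 2 (new)  [load 95/135]
  100 → stock rod 3 (new)  [load 100/135]
  35 → stock rod 1  [load 80/135]
  25 → stock rod 1  [load 105/135]
  40 → stock rod 2  [load 135/135]
  35 → stock rod 3  [load 135/135]
  70 → stock rod 4 (new)  [load 70/135]
  40 → stock rod 4  [load 110/135]
4 stock rods opened.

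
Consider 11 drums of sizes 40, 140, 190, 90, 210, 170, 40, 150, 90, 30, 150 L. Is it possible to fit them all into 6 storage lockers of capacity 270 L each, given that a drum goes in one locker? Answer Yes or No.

Yes

A valid assignment using 6 storage lockers:
  locker 1: 210 + 40 = 250
  locker 2: 190 + 40 + 30 = 260
  locker 3: 170 + 90 = 260
  locker 4: 150 + 90 = 240
  locker 5: 150 = 150
  locker 6: 140 = 140
Every load is within 270 L, so 6 storage lockers suffice.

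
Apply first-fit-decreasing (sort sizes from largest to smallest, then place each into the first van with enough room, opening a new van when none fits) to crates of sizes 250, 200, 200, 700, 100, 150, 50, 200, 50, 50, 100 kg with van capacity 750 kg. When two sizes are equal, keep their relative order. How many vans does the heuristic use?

Sorted descending: 700, 250, 200, 200, 200, 150, 100, 100, 50, 50, 50.
  700 → van 1 (new)  [load 700/750]
  250 → van 2 (new)  [load 250/750]
  200 → van 2  [load 450/750]
  200 → van 2  [load 650/750]
  200 → van 3 (new)  [load 200/750]
  150 → van 3  [load 350/750]
  100 → van 2  [load 750/750]
  100 → van 3  [load 450/750]
  50 → van 1  [load 750/750]
  50 → van 3  [load 500/750]
  50 → van 3  [load 550/750]
3 vans opened.

3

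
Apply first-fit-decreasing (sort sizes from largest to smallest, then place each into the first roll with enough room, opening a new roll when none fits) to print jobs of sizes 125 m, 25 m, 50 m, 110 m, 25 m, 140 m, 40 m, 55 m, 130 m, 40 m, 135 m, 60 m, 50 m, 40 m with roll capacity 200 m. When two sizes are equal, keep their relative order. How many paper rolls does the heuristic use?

6

Sorted descending: 140, 135, 130, 125, 110, 60, 55, 50, 50, 40, 40, 40, 25, 25.
  140 → roll 1 (new)  [load 140/200]
  135 → roll 2 (new)  [load 135/200]
  130 → roll 3 (new)  [load 130/200]
  125 → roll 4 (new)  [load 125/200]
  110 → roll 5 (new)  [load 110/200]
  60 → roll 1  [load 200/200]
  55 → roll 2  [load 190/200]
  50 → roll 3  [load 180/200]
  50 → roll 4  [load 175/200]
  40 → roll 5  [load 150/200]
  40 → roll 5  [load 190/200]
  40 → roll 6 (new)  [load 40/200]
  25 → roll 4  [load 200/200]
  25 → roll 6  [load 65/200]
6 paper rolls opened.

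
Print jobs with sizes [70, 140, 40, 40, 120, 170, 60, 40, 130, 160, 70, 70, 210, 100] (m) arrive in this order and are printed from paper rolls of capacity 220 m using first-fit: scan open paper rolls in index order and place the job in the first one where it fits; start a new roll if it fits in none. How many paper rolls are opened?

8

  70 → roll 1 (new)  [load 70/220]
  140 → roll 1  [load 210/220]
  40 → roll 2 (new)  [load 40/220]
  40 → roll 2  [load 80/220]
  120 → roll 2  [load 200/220]
  170 → roll 3 (new)  [load 170/220]
  60 → roll 4 (new)  [load 60/220]
  40 → roll 3  [load 210/220]
  130 → roll 4  [load 190/220]
  160 → roll 5 (new)  [load 160/220]
  70 → roll 6 (new)  [load 70/220]
  70 → roll 6  [load 140/220]
  210 → roll 7 (new)  [load 210/220]
  100 → roll 8 (new)  [load 100/220]
8 paper rolls opened.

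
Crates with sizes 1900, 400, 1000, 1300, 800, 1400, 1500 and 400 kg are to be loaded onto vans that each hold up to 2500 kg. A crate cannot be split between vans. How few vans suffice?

Total = 1900 + 1500 + 1400 + 1300 + 1000 + 800 + 400 + 400 = 8700 kg.
Lower bound: ⌈8700/2500⌉ = 4 vans.
A packing using 4 vans:
  van 1: 1900 + 400 = 2300
  van 2: 1500 + 1000 = 2500
  van 3: 1400 + 800 = 2200
  van 4: 1300 + 400 = 1700
This matches the lower bound, so 4 is optimal.

4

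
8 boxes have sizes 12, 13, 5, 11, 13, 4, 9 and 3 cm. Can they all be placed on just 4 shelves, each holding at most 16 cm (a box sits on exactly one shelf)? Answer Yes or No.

No

Total = 70 cm; ⌈70/16⌉ = 5.
At least 5 shelves are required, but only 4 are allowed.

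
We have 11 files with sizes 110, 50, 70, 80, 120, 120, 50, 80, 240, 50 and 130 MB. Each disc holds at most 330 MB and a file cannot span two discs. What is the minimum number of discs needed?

Total = 240 + 130 + 120 + 120 + 110 + 80 + 80 + 70 + 50 + 50 + 50 = 1100 MB.
Lower bound: ⌈1100/330⌉ = 4 discs.
A packing using 4 discs:
  disc 1: 240 + 80 = 320
  disc 2: 130 + 120 + 80 = 330
  disc 3: 120 + 110 + 70 = 300
  disc 4: 50 + 50 + 50 = 150
This matches the lower bound, so 4 is optimal.

4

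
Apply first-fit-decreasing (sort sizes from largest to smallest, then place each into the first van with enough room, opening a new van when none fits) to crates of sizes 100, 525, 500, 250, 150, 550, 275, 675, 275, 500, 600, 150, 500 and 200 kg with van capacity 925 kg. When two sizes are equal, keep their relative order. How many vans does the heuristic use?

Sorted descending: 675, 600, 550, 525, 500, 500, 500, 275, 275, 250, 200, 150, 150, 100.
  675 → van 1 (new)  [load 675/925]
  600 → van 2 (new)  [load 600/925]
  550 → van 3 (new)  [load 550/925]
  525 → van 4 (new)  [load 525/925]
  500 → van 5 (new)  [load 500/925]
  500 → van 6 (new)  [load 500/925]
  500 → van 7 (new)  [load 500/925]
  275 → van 2  [load 875/925]
  275 → van 3  [load 825/925]
  250 → van 1  [load 925/925]
  200 → van 4  [load 725/925]
  150 → van 4  [load 875/925]
  150 → van 5  [load 650/925]
  100 → van 3  [load 925/925]
7 vans opened.

7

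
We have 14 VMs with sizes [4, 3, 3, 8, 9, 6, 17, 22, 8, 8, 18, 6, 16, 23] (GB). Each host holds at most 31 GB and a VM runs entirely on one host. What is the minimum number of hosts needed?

Total = 23 + 22 + 18 + 17 + 16 + 9 + 8 + 8 + 8 + 6 + 6 + 4 + 3 + 3 = 151 GB.
Lower bound: ⌈151/31⌉ = 5 hosts.
A packing using 5 hosts:
  host 1: 23 + 8 = 31
  host 2: 22 + 9 = 31
  host 3: 18 + 8 + 4 = 30
  host 4: 17 + 8 + 6 = 31
  host 5: 16 + 6 + 3 + 3 = 28
This matches the lower bound, so 5 is optimal.

5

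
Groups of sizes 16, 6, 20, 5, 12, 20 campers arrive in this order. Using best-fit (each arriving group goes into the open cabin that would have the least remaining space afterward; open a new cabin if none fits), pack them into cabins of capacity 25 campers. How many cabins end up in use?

  16 → cabin 1 (new)  [load 16/25]
  6 → cabin 1  [load 22/25]
  20 → cabin 2 (new)  [load 20/25]
  5 → cabin 2  [load 25/25]
  12 → cabin 3 (new)  [load 12/25]
  20 → cabin 4 (new)  [load 20/25]
4 cabins opened.

4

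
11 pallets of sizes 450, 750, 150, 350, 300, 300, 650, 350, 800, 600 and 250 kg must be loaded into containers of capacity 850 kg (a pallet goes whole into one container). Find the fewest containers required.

Total = 800 + 750 + 650 + 600 + 450 + 350 + 350 + 300 + 300 + 250 + 150 = 4950 kg.
Lower bound: ⌈4950/850⌉ = 6 containers.
A packing using 7 containers:
  container 1: 800 = 800
  container 2: 750 = 750
  container 3: 650 + 150 = 800
  container 4: 600 + 250 = 850
  container 5: 450 + 350 = 800
  container 6: 350 + 300 = 650
  container 7: 300 = 300
No arrangement into 6 containers stays within capacity, so 7 is optimal.

7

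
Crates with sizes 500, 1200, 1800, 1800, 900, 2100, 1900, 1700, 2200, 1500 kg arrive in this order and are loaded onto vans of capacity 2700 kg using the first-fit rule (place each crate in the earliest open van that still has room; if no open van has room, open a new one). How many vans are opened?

8

  500 → van 1 (new)  [load 500/2700]
  1200 → van 1  [load 1700/2700]
  1800 → van 2 (new)  [load 1800/2700]
  1800 → van 3 (new)  [load 1800/2700]
  900 → van 1  [load 2600/2700]
  2100 → van 4 (new)  [load 2100/2700]
  1900 → van 5 (new)  [load 1900/2700]
  1700 → van 6 (new)  [load 1700/2700]
  2200 → van 7 (new)  [load 2200/2700]
  1500 → van 8 (new)  [load 1500/2700]
8 vans opened.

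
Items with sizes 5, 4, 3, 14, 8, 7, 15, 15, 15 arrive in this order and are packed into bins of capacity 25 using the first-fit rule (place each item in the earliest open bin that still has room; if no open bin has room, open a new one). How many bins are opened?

5

  5 → bin 1 (new)  [load 5/25]
  4 → bin 1  [load 9/25]
  3 → bin 1  [load 12/25]
  14 → bin 2 (new)  [load 14/25]
  8 → bin 1  [load 20/25]
  7 → bin 2  [load 21/25]
  15 → bin 3 (new)  [load 15/25]
  15 → bin 4 (new)  [load 15/25]
  15 → bin 5 (new)  [load 15/25]
5 bins opened.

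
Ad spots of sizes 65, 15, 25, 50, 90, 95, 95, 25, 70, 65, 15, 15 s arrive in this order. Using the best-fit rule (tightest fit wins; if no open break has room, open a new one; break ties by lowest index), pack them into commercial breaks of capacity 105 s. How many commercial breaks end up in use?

  65 → break 1 (new)  [load 65/105]
  15 → break 1  [load 80/105]
  25 → break 1  [load 105/105]
  50 → break 2 (new)  [load 50/105]
  90 → break 3 (new)  [load 90/105]
  95 → break 4 (new)  [load 95/105]
  95 → break 5 (new)  [load 95/105]
  25 → break 2  [load 75/105]
  70 → break 6 (new)  [load 70/105]
  65 → break 7 (new)  [load 65/105]
  15 → break 3  [load 105/105]
  15 → break 2  [load 90/105]
7 commercial breaks opened.

7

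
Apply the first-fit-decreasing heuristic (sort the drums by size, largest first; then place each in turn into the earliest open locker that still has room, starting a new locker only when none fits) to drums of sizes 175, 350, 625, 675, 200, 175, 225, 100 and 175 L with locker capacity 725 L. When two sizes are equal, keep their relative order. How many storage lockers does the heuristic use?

Sorted descending: 675, 625, 350, 225, 200, 175, 175, 175, 100.
  675 → locker 1 (new)  [load 675/725]
  625 → locker 2 (new)  [load 625/725]
  350 → locker 3 (new)  [load 350/725]
  225 → locker 3  [load 575/725]
  200 → locker 4 (new)  [load 200/725]
  175 → locker 4  [load 375/725]
  175 → locker 4  [load 550/725]
  175 → locker 4  [load 725/725]
  100 → locker 2  [load 725/725]
4 storage lockers opened.

4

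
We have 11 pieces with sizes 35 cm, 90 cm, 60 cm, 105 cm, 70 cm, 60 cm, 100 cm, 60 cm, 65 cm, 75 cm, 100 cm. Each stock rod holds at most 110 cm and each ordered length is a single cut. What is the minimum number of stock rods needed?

Total = 105 + 100 + 100 + 90 + 75 + 70 + 65 + 60 + 60 + 60 + 35 = 820 cm.
Lower bound: ⌈820/110⌉ = 8 stock rods.
Also, 10 pieces each exceed 55 cm, and no two of those can share a stock rod, so at least 10 stock rods are needed.
A packing using 10 stock rods:
  stock rod 1: 105 = 105
  stock rod 2: 100 = 100
  stock rod 3: 100 = 100
  stock rod 4: 90 = 90
  stock rod 5: 75 + 35 = 110
  stock rod 6: 70 = 70
  stock rod 7: 65 = 65
  stock rod 8: 60 = 60
  stock rod 9: 60 = 60
  stock rod 10: 60 = 60
This matches the lower bound, so 10 is optimal.

10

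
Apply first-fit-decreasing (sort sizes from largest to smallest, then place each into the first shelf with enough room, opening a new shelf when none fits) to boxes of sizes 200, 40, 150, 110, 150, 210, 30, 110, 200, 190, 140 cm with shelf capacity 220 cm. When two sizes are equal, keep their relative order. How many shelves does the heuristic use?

8

Sorted descending: 210, 200, 200, 190, 150, 150, 140, 110, 110, 40, 30.
  210 → shelf 1 (new)  [load 210/220]
  200 → shelf 2 (new)  [load 200/220]
  200 → shelf 3 (new)  [load 200/220]
  190 → shelf 4 (new)  [load 190/220]
  150 → shelf 5 (new)  [load 150/220]
  150 → shelf 6 (new)  [load 150/220]
  140 → shelf 7 (new)  [load 140/220]
  110 → shelf 8 (new)  [load 110/220]
  110 → shelf 8  [load 220/220]
  40 → shelf 5  [load 190/220]
  30 → shelf 4  [load 220/220]
8 shelves opened.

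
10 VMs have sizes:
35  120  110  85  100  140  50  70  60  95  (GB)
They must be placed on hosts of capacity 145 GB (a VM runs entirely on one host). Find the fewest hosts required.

Total = 140 + 120 + 110 + 100 + 95 + 85 + 70 + 60 + 50 + 35 = 865 GB.
Lower bound: ⌈865/145⌉ = 6 hosts.
A packing using 7 hosts:
  host 1: 140 = 140
  host 2: 120 = 120
  host 3: 110 + 35 = 145
  host 4: 100 = 100
  host 5: 95 + 50 = 145
  host 6: 85 + 60 = 145
  host 7: 70 = 70
No arrangement into 6 hosts stays within capacity, so 7 is optimal.

7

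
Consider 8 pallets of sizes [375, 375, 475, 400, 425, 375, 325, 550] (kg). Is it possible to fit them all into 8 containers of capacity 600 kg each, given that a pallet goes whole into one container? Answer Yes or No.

A valid assignment using 8 containers:
  container 1: 550 = 550
  container 2: 475 = 475
  container 3: 425 = 425
  container 4: 400 = 400
  container 5: 375 = 375
  container 6: 375 = 375
  container 7: 375 = 375
  container 8: 325 = 325
Every load is within 600 kg, so 8 containers suffice.

Yes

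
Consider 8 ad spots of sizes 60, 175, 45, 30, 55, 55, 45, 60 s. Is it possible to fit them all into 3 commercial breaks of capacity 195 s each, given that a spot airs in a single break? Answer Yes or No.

A valid assignment using 3 commercial breaks:
  break 1: 175 = 175
  break 2: 60 + 60 + 55 = 175
  break 3: 55 + 45 + 45 + 30 = 175
Every load is within 195 s, so 3 commercial breaks suffice.

Yes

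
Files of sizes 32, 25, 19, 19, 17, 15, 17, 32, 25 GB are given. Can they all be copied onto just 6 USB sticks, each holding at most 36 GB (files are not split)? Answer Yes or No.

Total = 201 GB; ⌈201/36⌉ = 6.
The bound of 6 does not rule out 6, but exhaustive search shows no assignment into 6 USB sticks of capacity 36 GB exists — the minimum is 7.

No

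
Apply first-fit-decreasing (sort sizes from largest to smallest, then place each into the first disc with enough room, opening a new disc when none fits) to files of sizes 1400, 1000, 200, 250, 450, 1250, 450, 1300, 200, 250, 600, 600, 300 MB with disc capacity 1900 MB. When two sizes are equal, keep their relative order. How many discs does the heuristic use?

5

Sorted descending: 1400, 1300, 1250, 1000, 600, 600, 450, 450, 300, 250, 250, 200, 200.
  1400 → disc 1 (new)  [load 1400/1900]
  1300 → disc 2 (new)  [load 1300/1900]
  1250 → disc 3 (new)  [load 1250/1900]
  1000 → disc 4 (new)  [load 1000/1900]
  600 → disc 2  [load 1900/1900]
  600 → disc 3  [load 1850/1900]
  450 → disc 1  [load 1850/1900]
  450 → disc 4  [load 1450/1900]
  300 → disc 4  [load 1750/1900]
  250 → disc 5 (new)  [load 250/1900]
  250 → disc 5  [load 500/1900]
  200 → disc 5  [load 700/1900]
  200 → disc 5  [load 900/1900]
5 discs opened.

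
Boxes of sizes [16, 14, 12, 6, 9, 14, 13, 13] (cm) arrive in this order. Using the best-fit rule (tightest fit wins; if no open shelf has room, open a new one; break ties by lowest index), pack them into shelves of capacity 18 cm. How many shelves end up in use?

7

  16 → shelf 1 (new)  [load 16/18]
  14 → shelf 2 (new)  [load 14/18]
  12 → shelf 3 (new)  [load 12/18]
  6 → shelf 3  [load 18/18]
  9 → shelf 4 (new)  [load 9/18]
  14 → shelf 5 (new)  [load 14/18]
  13 → shelf 6 (new)  [load 13/18]
  13 → shelf 7 (new)  [load 13/18]
7 shelves opened.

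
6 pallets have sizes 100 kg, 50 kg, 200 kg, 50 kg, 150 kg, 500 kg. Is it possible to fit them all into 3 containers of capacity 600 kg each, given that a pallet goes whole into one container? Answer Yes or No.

Yes

A valid assignment using 2 containers:
  container 1: 500 + 100 = 600
  container 2: 200 + 150 + 50 + 50 = 450
That uses only 2 ≤ 3, so 3 containers are enough.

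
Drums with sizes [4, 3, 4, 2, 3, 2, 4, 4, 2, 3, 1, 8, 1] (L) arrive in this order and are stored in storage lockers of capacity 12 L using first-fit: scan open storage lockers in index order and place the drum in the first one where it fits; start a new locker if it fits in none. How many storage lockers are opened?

  4 → locker 1 (new)  [load 4/12]
  3 → locker 1  [load 7/12]
  4 → locker 1  [load 11/12]
  2 → locker 2 (new)  [load 2/12]
  3 → locker 2  [load 5/12]
  2 → locker 2  [load 7/12]
  4 → locker 2  [load 11/12]
  4 → locker 3 (new)  [load 4/12]
  2 → locker 3  [load 6/12]
  3 → locker 3  [load 9/12]
  1 → locker 1  [load 12/12]
  8 → locker 4 (new)  [load 8/12]
  1 → locker 2  [load 12/12]
4 storage lockers opened.

4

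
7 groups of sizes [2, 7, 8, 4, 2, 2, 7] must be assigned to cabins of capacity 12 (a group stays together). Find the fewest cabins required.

Total = 8 + 7 + 7 + 4 + 2 + 2 + 2 = 32.
Lower bound: ⌈32/12⌉ = 3 cabins.
A packing using 3 cabins:
  cabin 1: 8 + 4 = 12
  cabin 2: 7 + 2 + 2 = 11
  cabin 3: 7 + 2 = 9
This matches the lower bound, so 3 is optimal.

3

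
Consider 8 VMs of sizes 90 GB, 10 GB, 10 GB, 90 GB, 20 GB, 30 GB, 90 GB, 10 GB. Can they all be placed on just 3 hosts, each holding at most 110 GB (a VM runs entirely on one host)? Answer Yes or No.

No

Total = 350 GB; ⌈350/110⌉ = 4.
At least 4 hosts are required, but only 3 are allowed.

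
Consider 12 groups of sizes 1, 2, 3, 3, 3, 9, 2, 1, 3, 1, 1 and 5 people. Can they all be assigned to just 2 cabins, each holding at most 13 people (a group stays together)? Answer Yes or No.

No

Total = 34 people; ⌈34/13⌉ = 3.
At least 3 cabins are required, but only 2 are allowed.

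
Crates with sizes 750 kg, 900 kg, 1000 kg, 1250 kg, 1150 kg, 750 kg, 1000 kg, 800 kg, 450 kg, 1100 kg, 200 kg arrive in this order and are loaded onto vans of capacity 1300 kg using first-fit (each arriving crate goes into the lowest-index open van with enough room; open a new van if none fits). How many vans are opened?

9

  750 → van 1 (new)  [load 750/1300]
  900 → van 2 (new)  [load 900/1300]
  1000 → van 3 (new)  [load 1000/1300]
  1250 → van 4 (new)  [load 1250/1300]
  1150 → van 5 (new)  [load 1150/1300]
  750 → van 6 (new)  [load 750/1300]
  1000 → van 7 (new)  [load 1000/1300]
  800 → van 8 (new)  [load 800/1300]
  450 → van 1  [load 1200/1300]
  1100 → van 9 (new)  [load 1100/1300]
  200 → van 2  [load 1100/1300]
9 vans opened.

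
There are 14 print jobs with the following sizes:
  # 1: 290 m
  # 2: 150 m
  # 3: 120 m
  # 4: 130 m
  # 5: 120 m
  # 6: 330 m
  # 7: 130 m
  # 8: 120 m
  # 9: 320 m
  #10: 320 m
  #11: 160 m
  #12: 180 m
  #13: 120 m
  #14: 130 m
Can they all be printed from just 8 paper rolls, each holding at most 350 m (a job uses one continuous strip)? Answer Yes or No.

Total = 2620 m; ⌈2620/350⌉ = 8.
The bound of 8 does not rule out 8, but exhaustive search shows no assignment into 8 paper rolls of capacity 350 m exists — the minimum is 9.

No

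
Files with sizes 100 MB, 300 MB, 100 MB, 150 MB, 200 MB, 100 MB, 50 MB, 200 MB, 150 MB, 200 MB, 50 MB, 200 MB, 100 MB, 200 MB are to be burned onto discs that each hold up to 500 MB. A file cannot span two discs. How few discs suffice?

5

Total = 300 + 200 + 200 + 200 + 200 + 200 + 150 + 150 + 100 + 100 + 100 + 100 + 50 + 50 = 2100 MB.
Lower bound: ⌈2100/500⌉ = 5 discs.
A packing using 5 discs:
  disc 1: 300 + 200 = 500
  disc 2: 200 + 200 + 100 = 500
  disc 3: 200 + 200 + 100 = 500
  disc 4: 150 + 150 + 100 + 100 = 500
  disc 5: 50 + 50 = 100
This matches the lower bound, so 5 is optimal.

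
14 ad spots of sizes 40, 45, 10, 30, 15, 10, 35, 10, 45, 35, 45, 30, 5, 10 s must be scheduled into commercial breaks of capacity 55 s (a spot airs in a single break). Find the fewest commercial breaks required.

Total = 45 + 45 + 45 + 40 + 35 + 35 + 30 + 30 + 15 + 10 + 10 + 10 + 10 + 5 = 365 s.
Lower bound: ⌈365/55⌉ = 7 commercial breaks.
Also, 8 ad spots each exceed 55/2 s, and no two of those can share a break, so at least 8 commercial breaks are needed.
A packing using 8 commercial breaks:
  break 1: 45 + 10 = 55
  break 2: 45 + 10 = 55
  break 3: 45 + 10 = 55
  break 4: 40 + 15 = 55
  break 5: 35 + 10 + 5 = 50
  break 6: 35 = 35
  break 7: 30 = 30
  break 8: 30 = 30
This matches the lower bound, so 8 is optimal.

8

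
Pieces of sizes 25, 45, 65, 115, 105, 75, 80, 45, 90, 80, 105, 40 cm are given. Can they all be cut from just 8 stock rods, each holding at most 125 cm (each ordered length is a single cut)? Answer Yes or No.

Yes

A valid assignment using 8 stock rods:
  stock rod 1: 115 = 115
  stock rod 2: 105 = 105
  stock rod 3: 105 = 105
  stock rod 4: 90 + 25 = 115
  stock rod 5: 80 + 45 = 125
  stock rod 6: 80 + 45 = 125
  stock rod 7: 75 + 40 = 115
  stock rod 8: 65 = 65
Every load is within 125 cm, so 8 stock rods suffice.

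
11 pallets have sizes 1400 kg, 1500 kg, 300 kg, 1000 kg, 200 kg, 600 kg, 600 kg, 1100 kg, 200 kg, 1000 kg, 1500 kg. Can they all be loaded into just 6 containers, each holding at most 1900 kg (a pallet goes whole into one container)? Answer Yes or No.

A valid assignment using 6 containers:
  container 1: 1500 + 300 = 1800
  container 2: 1500 + 200 + 200 = 1900
  container 3: 1400 = 1400
  container 4: 1100 + 600 = 1700
  container 5: 1000 + 600 = 1600
  container 6: 1000 = 1000
Every load is within 1900 kg, so 6 containers suffice.

Yes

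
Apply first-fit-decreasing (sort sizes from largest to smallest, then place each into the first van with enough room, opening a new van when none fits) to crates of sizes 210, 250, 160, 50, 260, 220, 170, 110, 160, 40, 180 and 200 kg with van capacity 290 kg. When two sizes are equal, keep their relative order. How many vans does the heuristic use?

9

Sorted descending: 260, 250, 220, 210, 200, 180, 170, 160, 160, 110, 50, 40.
  260 → van 1 (new)  [load 260/290]
  250 → van 2 (new)  [load 250/290]
  220 → van 3 (new)  [load 220/290]
  210 → van 4 (new)  [load 210/290]
  200 → van 5 (new)  [load 200/290]
  180 → van 6 (new)  [load 180/290]
  170 → van 7 (new)  [load 170/290]
  160 → van 8 (new)  [load 160/290]
  160 → van 9 (new)  [load 160/290]
  110 → van 6  [load 290/290]
  50 → van 3  [load 270/290]
  40 → van 2  [load 290/290]
9 vans opened.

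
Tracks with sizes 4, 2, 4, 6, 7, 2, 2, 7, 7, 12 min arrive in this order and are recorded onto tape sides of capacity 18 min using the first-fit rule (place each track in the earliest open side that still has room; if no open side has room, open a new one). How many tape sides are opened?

4

  4 → side 1 (new)  [load 4/18]
  2 → side 1  [load 6/18]
  4 → side 1  [load 10/18]
  6 → side 1  [load 16/18]
  7 → side 2 (new)  [load 7/18]
  2 → side 1  [load 18/18]
  2 → side 2  [load 9/18]
  7 → side 2  [load 16/18]
  7 → side 3 (new)  [load 7/18]
  12 → side 4 (new)  [load 12/18]
4 tape sides opened.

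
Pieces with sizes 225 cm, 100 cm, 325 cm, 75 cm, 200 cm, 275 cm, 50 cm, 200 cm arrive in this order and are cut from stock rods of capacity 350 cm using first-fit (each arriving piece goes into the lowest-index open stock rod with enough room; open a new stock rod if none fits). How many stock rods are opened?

  225 → stock rod 1 (new)  [load 225/350]
  100 → stock rod 1  [load 325/350]
  325 → stock rod 2 (new)  [load 325/350]
  75 → stock rod 3 (new)  [load 75/350]
  200 → stock rod 3  [load 275/350]
  275 → stock rod 4 (new)  [load 275/350]
  50 → stock rod 3  [load 325/350]
  200 → stock rod 5 (new)  [load 200/350]
5 stock rods opened.

5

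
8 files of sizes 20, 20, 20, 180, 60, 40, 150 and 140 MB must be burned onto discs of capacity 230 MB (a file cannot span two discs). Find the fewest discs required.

Total = 180 + 150 + 140 + 60 + 40 + 20 + 20 + 20 = 630 MB.
Lower bound: ⌈630/230⌉ = 3 discs.
A packing using 3 discs:
  disc 1: 180 + 40 = 220
  disc 2: 150 + 60 + 20 = 230
  disc 3: 140 + 20 + 20 = 180
This matches the lower bound, so 3 is optimal.

3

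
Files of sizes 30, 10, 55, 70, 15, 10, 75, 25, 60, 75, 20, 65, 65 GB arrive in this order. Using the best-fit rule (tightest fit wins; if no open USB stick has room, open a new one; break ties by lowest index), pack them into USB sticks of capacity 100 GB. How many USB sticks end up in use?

7

  30 → USB stick 1 (new)  [load 30/100]
  10 → USB stick 1  [load 40/100]
  55 → USB stick 1  [load 95/100]
  70 → USB stick 2 (new)  [load 70/100]
  15 → USB stick 2  [load 85/100]
  10 → USB stick 2  [load 95/100]
  75 → USB stick 3 (new)  [load 75/100]
  25 → USB stick 3  [load 100/100]
  60 → USB stick 4 (new)  [load 60/100]
  75 → USB stick 5 (new)  [load 75/100]
  20 → USB stick 5  [load 95/100]
  65 → USB stick 6 (new)  [load 65/100]
  65 → USB stick 7 (new)  [load 65/100]
7 USB sticks opened.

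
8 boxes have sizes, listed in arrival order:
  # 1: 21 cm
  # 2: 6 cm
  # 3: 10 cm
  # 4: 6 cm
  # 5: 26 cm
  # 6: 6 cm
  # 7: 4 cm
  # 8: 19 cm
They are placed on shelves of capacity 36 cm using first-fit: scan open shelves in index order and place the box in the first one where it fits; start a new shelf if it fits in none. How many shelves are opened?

3

  21 → shelf 1 (new)  [load 21/36]
  6 → shelf 1  [load 27/36]
  10 → shelf 2 (new)  [load 10/36]
  6 → shelf 1  [load 33/36]
  26 → shelf 2  [load 36/36]
  6 → shelf 3 (new)  [load 6/36]
  4 → shelf 3  [load 10/36]
  19 → shelf 3  [load 29/36]
3 shelves opened.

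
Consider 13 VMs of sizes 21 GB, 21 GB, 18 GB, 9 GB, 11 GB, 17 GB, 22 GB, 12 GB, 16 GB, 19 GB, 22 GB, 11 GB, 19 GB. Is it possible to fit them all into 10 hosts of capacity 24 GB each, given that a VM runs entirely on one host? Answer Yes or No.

Total = 218 GB; ⌈218/24⌉ = 10.
The bound of 10 does not rule out 10, but exhaustive search shows no assignment into 10 hosts of capacity 24 GB exists — the minimum is 11.

No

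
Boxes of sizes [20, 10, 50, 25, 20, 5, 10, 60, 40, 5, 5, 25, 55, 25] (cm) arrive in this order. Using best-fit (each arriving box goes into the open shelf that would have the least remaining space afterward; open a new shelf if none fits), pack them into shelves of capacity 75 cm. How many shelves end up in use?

  20 → shelf 1 (new)  [load 20/75]
  10 → shelf 1  [load 30/75]
  50 → shelf 2 (new)  [load 50/75]
  25 → shelf 2  [load 75/75]
  20 → shelf 1  [load 50/75]
  5 → shelf 1  [load 55/75]
  10 → shelf 1  [load 65/75]
  60 → shelf 3 (new)  [load 60/75]
  40 → shelf 4 (new)  [load 40/75]
  5 → shelf 1  [load 70/75]
  5 → shelf 1  [load 75/75]
  25 → shelf 4  [load 65/75]
  55 → shelf 5 (new)  [load 55/75]
  25 → shelf 6 (new)  [load 25/75]
6 shelves opened.

6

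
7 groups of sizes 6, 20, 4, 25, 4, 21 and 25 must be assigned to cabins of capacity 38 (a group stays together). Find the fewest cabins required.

Total = 25 + 25 + 21 + 20 + 6 + 4 + 4 = 105.
Lower bound: ⌈105/38⌉ = 3 cabins.
Also, 4 groups each exceed 19, and no two of those can share a cabin, so at least 4 cabins are needed.
A packing using 4 cabins:
  cabin 1: 25 + 6 + 4 = 35
  cabin 2: 25 + 4 = 29
  cabin 3: 21 = 21
  cabin 4: 20 = 20
This matches the lower bound, so 4 is optimal.

4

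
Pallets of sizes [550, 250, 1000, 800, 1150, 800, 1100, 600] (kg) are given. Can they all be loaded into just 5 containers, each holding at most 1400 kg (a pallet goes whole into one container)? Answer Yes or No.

A valid assignment using 5 containers:
  container 1: 1150 + 250 = 1400
  container 2: 1100 = 1100
  container 3: 1000 = 1000
  container 4: 800 + 600 = 1400
  container 5: 800 + 550 = 1350
Every load is within 1400 kg, so 5 containers suffice.

Yes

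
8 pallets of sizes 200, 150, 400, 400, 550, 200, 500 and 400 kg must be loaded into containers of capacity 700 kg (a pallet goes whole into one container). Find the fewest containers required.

Total = 550 + 500 + 400 + 400 + 400 + 200 + 200 + 150 = 2800 kg.
Lower bound: ⌈2800/700⌉ = 4 containers.
Also, 5 pallets each exceed 350 kg, and no two of those can share a container, so at least 5 containers are needed.
A packing using 5 containers:
  container 1: 550 + 150 = 700
  container 2: 500 + 200 = 700
  container 3: 400 + 200 = 600
  container 4: 400 = 400
  container 5: 400 = 400
This matches the lower bound, so 5 is optimal.

5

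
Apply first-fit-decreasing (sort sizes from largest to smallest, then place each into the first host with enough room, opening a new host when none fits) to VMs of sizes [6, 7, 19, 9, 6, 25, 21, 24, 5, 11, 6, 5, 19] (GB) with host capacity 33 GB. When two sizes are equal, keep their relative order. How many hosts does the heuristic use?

Sorted descending: 25, 24, 21, 19, 19, 11, 9, 7, 6, 6, 6, 5, 5.
  25 → host 1 (new)  [load 25/33]
  24 → host 2 (new)  [load 24/33]
  21 → host 3 (new)  [load 21/33]
  19 → host 4 (new)  [load 19/33]
  19 → host 5 (new)  [load 19/33]
  11 → host 3  [load 32/33]
  9 → host 2  [load 33/33]
  7 → host 1  [load 32/33]
  6 → host 4  [load 25/33]
  6 → host 4  [load 31/33]
  6 → host 5  [load 25/33]
  5 → host 5  [load 30/33]
  5 → host 6 (new)  [load 5/33]
6 hosts opened.

6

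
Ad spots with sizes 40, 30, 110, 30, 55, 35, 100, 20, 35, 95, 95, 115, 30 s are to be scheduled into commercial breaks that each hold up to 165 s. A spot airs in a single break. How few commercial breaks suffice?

Total = 115 + 110 + 100 + 95 + 95 + 55 + 40 + 35 + 35 + 30 + 30 + 30 + 20 = 790 s.
Lower bound: ⌈790/165⌉ = 5 commercial breaks.
A packing using 5 commercial breaks:
  break 1: 115 + 40 = 155
  break 2: 110 + 55 = 165
  break 3: 100 + 35 + 30 = 165
  break 4: 95 + 35 + 30 = 160
  break 5: 95 + 30 + 20 = 145
This matches the lower bound, so 5 is optimal.

5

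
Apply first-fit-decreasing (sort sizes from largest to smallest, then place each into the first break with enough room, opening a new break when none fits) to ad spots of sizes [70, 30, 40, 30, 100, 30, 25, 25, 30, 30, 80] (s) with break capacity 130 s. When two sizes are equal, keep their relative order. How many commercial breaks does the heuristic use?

4

Sorted descending: 100, 80, 70, 40, 30, 30, 30, 30, 30, 25, 25.
  100 → break 1 (new)  [load 100/130]
  80 → break 2 (new)  [load 80/130]
  70 → break 3 (new)  [load 70/130]
  40 → break 2  [load 120/130]
  30 → break 1  [load 130/130]
  30 → break 3  [load 100/130]
  30 → break 3  [load 130/130]
  30 → break 4 (new)  [load 30/130]
  30 → break 4  [load 60/130]
  25 → break 4  [load 85/130]
  25 → break 4  [load 110/130]
4 commercial breaks opened.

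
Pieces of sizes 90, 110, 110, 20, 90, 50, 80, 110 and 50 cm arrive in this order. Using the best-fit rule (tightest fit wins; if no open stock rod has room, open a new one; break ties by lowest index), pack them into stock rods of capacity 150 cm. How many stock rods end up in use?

  90 → stock rod 1 (new)  [load 90/150]
  110 → stock rod 2 (new)  [load 110/150]
  110 → stock rod 3 (new)  [load 110/150]
  20 → stock rod 2  [load 130/150]
  90 → stock rod 4 (new)  [load 90/150]
  50 → stock rod 1  [load 140/150]
  80 → stock rod 5 (new)  [load 80/150]
  110 → stock rod 6 (new)  [load 110/150]
  50 → stock rod 4  [load 140/150]
6 stock rods opened.

6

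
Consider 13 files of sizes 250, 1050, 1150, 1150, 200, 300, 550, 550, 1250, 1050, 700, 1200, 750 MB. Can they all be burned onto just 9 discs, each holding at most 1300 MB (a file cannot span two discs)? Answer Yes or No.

A valid assignment using 9 discs:
  disc 1: 1250 = 1250
  disc 2: 1200 = 1200
  disc 3: 1150 = 1150
  disc 4: 1150 = 1150
  disc 5: 1050 + 250 = 1300
  disc 6: 1050 + 200 = 1250
  disc 7: 750 + 550 = 1300
  disc 8: 700 + 550 = 1250
  disc 9: 300 = 300
Every load is within 1300 MB, so 9 discs suffice.

Yes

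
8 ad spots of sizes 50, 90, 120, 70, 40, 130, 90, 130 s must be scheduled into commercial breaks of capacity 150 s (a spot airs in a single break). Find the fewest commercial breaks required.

Total = 130 + 130 + 120 + 90 + 90 + 70 + 50 + 40 = 720 s.
Lower bound: ⌈720/150⌉ = 5 commercial breaks.
A packing using 6 commercial breaks:
  break 1: 130 = 130
  break 2: 130 = 130
  break 3: 120 = 120
  break 4: 90 + 50 = 140
  break 5: 90 + 40 = 130
  break 6: 70 = 70
No arrangement into 5 commercial breaks stays within capacity, so 6 is optimal.

6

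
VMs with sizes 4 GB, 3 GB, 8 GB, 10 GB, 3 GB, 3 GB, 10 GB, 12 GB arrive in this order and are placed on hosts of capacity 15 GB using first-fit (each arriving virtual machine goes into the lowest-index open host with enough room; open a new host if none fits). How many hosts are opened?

  4 → host 1 (new)  [load 4/15]
  3 → host 1  [load 7/15]
  8 → host 1  [load 15/15]
  10 → host 2 (new)  [load 10/15]
  3 → host 2  [load 13/15]
  3 → host 3 (new)  [load 3/15]
  10 → host 3  [load 13/15]
  12 → host 4 (new)  [load 12/15]
4 hosts opened.

4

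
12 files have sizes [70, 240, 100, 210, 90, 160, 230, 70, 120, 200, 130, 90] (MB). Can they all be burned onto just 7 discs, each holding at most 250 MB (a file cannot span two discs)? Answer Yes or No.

No

Total = 1710 MB; ⌈1710/250⌉ = 7.
The bound of 7 does not rule out 7, but exhaustive search shows no assignment into 7 discs of capacity 250 MB exists — the minimum is 8.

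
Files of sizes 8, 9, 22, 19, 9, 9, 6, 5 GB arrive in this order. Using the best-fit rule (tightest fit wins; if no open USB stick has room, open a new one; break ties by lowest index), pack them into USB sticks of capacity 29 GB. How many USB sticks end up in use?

  8 → USB stick 1 (new)  [load 8/29]
  9 → USB stick 1  [load 17/29]
  22 → USB stick 2 (new)  [load 22/29]
  19 → USB stick 3 (new)  [load 19/29]
  9 → USB stick 3  [load 28/29]
  9 → USB stick 1  [load 26/29]
  6 → USB stick 2  [load 28/29]
  5 → USB stick 4 (new)  [load 5/29]
4 USB sticks opened.

4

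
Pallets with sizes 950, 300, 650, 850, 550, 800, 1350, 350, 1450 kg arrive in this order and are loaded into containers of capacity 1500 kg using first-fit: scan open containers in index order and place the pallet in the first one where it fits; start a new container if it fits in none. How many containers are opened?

  950 → container 1 (new)  [load 950/1500]
  300 → container 1  [load 1250/1500]
  650 → container 2 (new)  [load 650/1500]
  850 → container 2  [load 1500/1500]
  550 → container 3 (new)  [load 550/1500]
  800 → container 3  [load 1350/1500]
  1350 → container 4 (new)  [load 1350/1500]
  350 → container 5 (new)  [load 350/1500]
  1450 → container 6 (new)  [load 1450/1500]
6 containers opened.

6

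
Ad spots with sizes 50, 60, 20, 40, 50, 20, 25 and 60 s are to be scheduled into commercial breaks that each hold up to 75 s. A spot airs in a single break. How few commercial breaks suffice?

5

Total = 60 + 60 + 50 + 50 + 40 + 25 + 20 + 20 = 325 s.
Lower bound: ⌈325/75⌉ = 5 commercial breaks.
A packing using 5 commercial breaks:
  break 1: 60 = 60
  break 2: 60 = 60
  break 3: 50 + 25 = 75
  break 4: 50 + 20 = 70
  break 5: 40 + 20 = 60
This matches the lower bound, so 5 is optimal.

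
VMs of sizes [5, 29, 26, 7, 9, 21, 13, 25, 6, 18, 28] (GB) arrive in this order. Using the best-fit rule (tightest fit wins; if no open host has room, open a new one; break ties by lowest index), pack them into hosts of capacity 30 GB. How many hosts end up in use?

8

  5 → host 1 (new)  [load 5/30]
  29 → host 2 (new)  [load 29/30]
  26 → host 3 (new)  [load 26/30]
  7 → host 1  [load 12/30]
  9 → host 1  [load 21/30]
  21 → host 4 (new)  [load 21/30]
  13 → host 5 (new)  [load 13/30]
  25 → host 6 (new)  [load 25/30]
  6 → host 1  [load 27/30]
  18 → host 7 (new)  [load 18/30]
  28 → host 8 (new)  [load 28/30]
8 hosts opened.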